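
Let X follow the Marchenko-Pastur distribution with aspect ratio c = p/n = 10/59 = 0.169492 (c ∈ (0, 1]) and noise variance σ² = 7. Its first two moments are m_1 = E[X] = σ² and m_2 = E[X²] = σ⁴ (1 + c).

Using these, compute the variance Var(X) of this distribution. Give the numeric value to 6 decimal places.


m_1 = E[X] = σ² = 7, so m_1² = 49.
m_2 = E[X²] = σ⁴ (1 + c) = 49 · (1 + 0.169492) = 49 · 1.169492 = 57.305085.
(Note m_2 − m_1² simplifies to c · σ⁴ = 0.169492 · 49.)

Var(X) = m_2 − m_1² = 57.305085 − 49 = 8.305085.


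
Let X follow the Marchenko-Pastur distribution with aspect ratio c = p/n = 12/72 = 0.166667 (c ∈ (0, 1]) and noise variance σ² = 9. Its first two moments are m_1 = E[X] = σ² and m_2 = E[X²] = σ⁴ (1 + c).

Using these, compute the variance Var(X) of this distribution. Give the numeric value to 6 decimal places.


m_1 = E[X] = σ² = 9, so m_1² = 81.
m_2 = E[X²] = σ⁴ (1 + c) = 81 · (1 + 0.166667) = 81 · 1.166667 = 94.500000.
(Note m_2 − m_1² simplifies to c · σ⁴ = 0.166667 · 81.)

Var(X) = m_2 − m_1² = 94.500000 − 81 = 13.500000.


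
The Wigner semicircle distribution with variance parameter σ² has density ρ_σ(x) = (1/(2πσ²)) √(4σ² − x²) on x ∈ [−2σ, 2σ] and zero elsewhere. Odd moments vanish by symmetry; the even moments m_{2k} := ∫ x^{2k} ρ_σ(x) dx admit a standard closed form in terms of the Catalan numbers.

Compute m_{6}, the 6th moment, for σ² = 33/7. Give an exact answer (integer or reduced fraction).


By the scaled semicircle moment identity, m_{2k} = σ^{2k} · C_k with k = 3.
C_3 = (1/(k+1)) · C(2k, k) = (1/4) · C(6, 3) = (1/4) · 20 = 5.
σ^{2k} = (σ²)^k = (33/7)^3 = 35937/343.

Therefore m_{6} = σ^{6} · C_3 = (35937/343) · 5 = 179685/343.


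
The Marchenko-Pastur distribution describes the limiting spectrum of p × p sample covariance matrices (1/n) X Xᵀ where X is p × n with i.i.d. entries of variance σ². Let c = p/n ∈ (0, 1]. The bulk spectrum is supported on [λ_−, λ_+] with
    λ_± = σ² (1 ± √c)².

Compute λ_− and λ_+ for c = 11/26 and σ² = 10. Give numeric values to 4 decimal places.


c = 11/26 = 0.423077; √c = 0.650444.
λ_− = σ² (1 − √c)² = 10 · (1 − 0.650444)² = 10 · (0.349556)² = 1.221897.
λ_+ = σ² (1 + √c)² = 10 · (1 + 0.650444)² = 10 · (1.650444)² = 27.239642.

Rounded to 4 decimal places: λ_− ≈ 1.2219, λ_+ ≈ 27.2396.


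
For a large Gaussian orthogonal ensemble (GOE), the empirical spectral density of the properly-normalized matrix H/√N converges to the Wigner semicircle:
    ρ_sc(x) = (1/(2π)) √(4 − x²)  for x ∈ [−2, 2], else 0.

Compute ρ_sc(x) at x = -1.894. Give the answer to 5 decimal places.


ρ_sc(x) = (1/(2π)) √(4 − x²). With x = -1.894:
  4 − x² = 4 − (-1.894)² = 4 − 3.587236 = 0.412764.
  √(4 − x²) = 0.642467.
  1/(2π) = 0.159155.
  ρ_sc(-1.894) = 0.159155 · 0.642467 = 0.102252.

Rounded to 5 decimal places: ρ_sc(-1.894) ≈ 0.10225.


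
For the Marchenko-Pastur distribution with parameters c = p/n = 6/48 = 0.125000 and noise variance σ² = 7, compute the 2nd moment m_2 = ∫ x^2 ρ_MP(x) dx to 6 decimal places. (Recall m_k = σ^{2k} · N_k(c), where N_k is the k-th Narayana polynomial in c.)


E[X²] = σ⁴ (1 + c) (second MP moment). With σ² = 7 (so σ⁴ = 49) and c = 6/48 = 0.125000: E[X²] = 49 · (1 + 0.125000) = 49 · 1.125000.

So E[X^2] = 55.125000.


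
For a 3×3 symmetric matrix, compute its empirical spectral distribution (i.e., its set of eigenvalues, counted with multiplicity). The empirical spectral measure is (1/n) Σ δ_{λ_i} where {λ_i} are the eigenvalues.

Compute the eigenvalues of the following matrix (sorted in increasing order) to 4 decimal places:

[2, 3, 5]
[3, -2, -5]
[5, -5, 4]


Since M is real symmetric, all three eigenvalues are real; they are the roots of det(λI − M) = λ³ − (tr M) λ² + s λ − det M, where s is the sum of the principal 2×2 minors.
tr M = 2 + (-2) + 4 = 4.
s = (2·(-2) − 3²) + (2·4 − 5²) + ((-2)·4 − (-5)²) = -13 + (-17) + (-33) = -63.
det M (expand along row 1) = 2·(-33) − 3·37 + 5·(-5) = -202.
Characteristic polynomial: λ³ − 4λ² − 63λ + 202 = 0.
Substitute λ = y + (tr M)/3 = y + 1.333333 to remove the quadratic term: y³ + p·y + q = 0 with p = s − (tr M)²/3 = -68.333333 and q = −2(tr M)³/27 + (tr M)·s/3 − det M = 113.259259.
Three real roots ⇒ use the trigonometric (Viète) form: r = 2√(−p/3) = 9.545214, φ = arccos(3q/(p·r)) = arccos(-0.520927) = 2.118733 rad.
y_k = r·cos(φ/3 − 2πk/3) for k = 0, 1, 2 gives y = 7.262043, 1.733713, -8.995756.
λ_k = y_k + 1.333333 gives λ = 8.5954, 3.0670, -7.6624 (check: the sum is 4.0000 = tr M).

Eigenvalues sorted in increasing order: [-7.6624, 3.0670, 8.5954].


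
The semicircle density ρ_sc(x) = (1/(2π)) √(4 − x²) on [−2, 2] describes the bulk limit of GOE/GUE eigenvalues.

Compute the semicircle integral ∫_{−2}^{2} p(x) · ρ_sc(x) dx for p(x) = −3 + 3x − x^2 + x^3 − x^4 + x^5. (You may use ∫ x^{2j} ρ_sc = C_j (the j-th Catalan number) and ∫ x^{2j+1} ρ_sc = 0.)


Write p(x) = Σ a_i x^i, split into monomials and integrate each against ρ_sc separately.
Using ∫ x^{2j} ρ_sc = C_j = (1/(j+1)) C(2j, j) (Catalan numbers) and ∫ x^{2j+1} ρ_sc = 0 (odd monomials vanish by symmetry):
  i = 0 (even): a_0 · C_{0} = -3 · 1 = -3
  i = 1 (odd): ∫ x^1 ρ_sc = 0 (vanishes)
  i = 2 (even): a_2 · C_{1} = -1 · 1 = -1
  i = 3 (odd): ∫ x^3 ρ_sc = 0 (vanishes)
  i = 4 (even): a_4 · C_{2} = -1 · 2 = -2
  i = 5 (odd): ∫ x^5 ρ_sc = 0 (vanishes)

Summing the contributions: ∫_{−2}^{2} p(x) ρ_sc(x) dx = (-3) + (-1) + (-2) = -6.


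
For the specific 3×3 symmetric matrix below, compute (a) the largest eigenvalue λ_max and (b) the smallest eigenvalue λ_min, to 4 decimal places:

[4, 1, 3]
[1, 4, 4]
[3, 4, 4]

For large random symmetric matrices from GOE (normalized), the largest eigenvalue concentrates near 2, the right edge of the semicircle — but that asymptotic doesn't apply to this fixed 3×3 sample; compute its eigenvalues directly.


Since M is real symmetric, all three eigenvalues are real; they are the roots of det(λI − M) = λ³ − (tr M) λ² + s λ − det M, where s is the sum of the principal 2×2 minors.
tr M = 4 + 4 + 4 = 12.
s = (4·4 − 1²) + (4·4 − 3²) + (4·4 − 4²) = 15 + 7 + 0 = 22.
det M (expand along row 1) = 4·0 − 1·(-8) + 3·(-8) = -16.
Characteristic polynomial: λ³ − 12λ² + 22λ + 16 = 0.
Substitute λ = y + (tr M)/3 = y + 4.000000 to remove the quadratic term: y³ + p·y + q = 0 with p = s − (tr M)²/3 = -26.000000 and q = −2(tr M)³/27 + (tr M)·s/3 − det M = -24.000000.
Three real roots ⇒ use the trigonometric (Viète) form: r = 2√(−p/3) = 5.887841, φ = arccos(3q/(p·r)) = arccos(0.470330) = 1.081131 rad.
y_k = r·cos(φ/3 − 2πk/3) for k = 0, 1, 2 gives y = 5.509629, -0.956762, -4.552867.
λ_k = y_k + 4.000000 gives λ = 9.5096, 3.0432, -0.5529 (check: the sum is 12.0000 = tr M).

Hence λ_max = 9.5096 and λ_min = -0.5529.


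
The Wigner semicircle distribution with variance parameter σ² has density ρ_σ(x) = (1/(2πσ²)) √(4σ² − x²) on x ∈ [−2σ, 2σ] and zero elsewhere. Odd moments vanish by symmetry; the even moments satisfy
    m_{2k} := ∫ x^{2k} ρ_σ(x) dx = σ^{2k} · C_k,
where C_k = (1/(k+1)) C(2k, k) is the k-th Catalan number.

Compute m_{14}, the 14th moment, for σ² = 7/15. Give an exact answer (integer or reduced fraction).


By the scaled semicircle moment identity, m_{2k} = σ^{2k} · C_k with k = 7.
C_7 = (1/(k+1)) · C(2k, k) = (1/8) · C(14, 7) = (1/8) · 3432 = 429.
σ^{2k} = (σ²)^k = (7/15)^7 = 823543/170859375.

Therefore m_{14} = σ^{14} · C_7 = (823543/170859375) · 429 = 117766649/56953125.


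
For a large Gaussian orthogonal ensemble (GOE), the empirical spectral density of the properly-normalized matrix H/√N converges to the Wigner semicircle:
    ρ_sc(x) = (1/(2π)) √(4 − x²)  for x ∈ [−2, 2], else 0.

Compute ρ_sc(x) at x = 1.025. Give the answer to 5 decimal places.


ρ_sc(x) = (1/(2π)) √(4 − x²). With x = 1.025:
  4 − x² = 4 − (1.025)² = 4 − 1.050625 = 2.949375.
  √(4 − x²) = 1.717374.
  1/(2π) = 0.159155.
  ρ_sc(1.025) = 0.159155 · 1.717374 = 0.273329.

Rounded to 5 decimal places: ρ_sc(1.025) ≈ 0.27333.


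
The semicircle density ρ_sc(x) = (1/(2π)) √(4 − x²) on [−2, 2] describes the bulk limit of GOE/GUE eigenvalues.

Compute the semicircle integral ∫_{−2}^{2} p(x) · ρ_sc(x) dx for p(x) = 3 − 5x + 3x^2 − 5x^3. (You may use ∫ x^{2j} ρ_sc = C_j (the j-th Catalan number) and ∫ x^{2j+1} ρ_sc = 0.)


Write p(x) = Σ a_i x^i, split into monomials and integrate each against ρ_sc separately.
Using ∫ x^{2j} ρ_sc = C_j = (1/(j+1)) C(2j, j) (Catalan numbers) and ∫ x^{2j+1} ρ_sc = 0 (odd monomials vanish by symmetry):
  i = 0 (even): a_0 · C_{0} = 3 · 1 = 3
  i = 1 (odd): ∫ x^1 ρ_sc = 0 (vanishes)
  i = 2 (even): a_2 · C_{1} = 3 · 1 = 3
  i = 3 (odd): ∫ x^3 ρ_sc = 0 (vanishes)

Summing the contributions: ∫_{−2}^{2} p(x) ρ_sc(x) dx = 3 + 3 = 6.


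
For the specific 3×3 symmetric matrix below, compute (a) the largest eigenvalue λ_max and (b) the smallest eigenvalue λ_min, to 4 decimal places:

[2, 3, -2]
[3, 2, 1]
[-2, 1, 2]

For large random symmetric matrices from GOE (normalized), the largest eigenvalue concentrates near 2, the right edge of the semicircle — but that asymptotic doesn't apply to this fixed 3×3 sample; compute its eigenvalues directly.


Since M is real symmetric, all three eigenvalues are real; they are the roots of det(λI − M) = λ³ − (tr M) λ² + s λ − det M, where s is the sum of the principal 2×2 minors.
tr M = 2 + 2 + 2 = 6.
s = (2·2 − 3²) + (2·2 − (-2)²) + (2·2 − 1²) = -5 + 0 + 3 = -2.
det M (expand along row 1) = 2·3 − 3·8 + (-2)·7 = -32.
Characteristic polynomial: λ³ − 6λ² − 2λ + 32 = 0.
Substitute λ = y + (tr M)/3 = y + 2.000000 to remove the quadratic term: y³ + p·y + q = 0 with p = s − (tr M)²/3 = -14.000000 and q = −2(tr M)³/27 + (tr M)·s/3 − det M = 12.000000.
Three real roots ⇒ use the trigonometric (Viète) form: r = 2√(−p/3) = 4.320494, φ = arccos(3q/(p·r)) = arccos(-0.595170) = 2.208274 rad.
y_k = r·cos(φ/3 − 2πk/3) for k = 0, 1, 2 gives y = 3.201912, 0.911179, -4.113091.
λ_k = y_k + 2.000000 gives λ = 5.2019, 2.9112, -2.1131 (check: the sum is 6.0000 = tr M).

Hence λ_max = 5.2019 and λ_min = -2.1131.


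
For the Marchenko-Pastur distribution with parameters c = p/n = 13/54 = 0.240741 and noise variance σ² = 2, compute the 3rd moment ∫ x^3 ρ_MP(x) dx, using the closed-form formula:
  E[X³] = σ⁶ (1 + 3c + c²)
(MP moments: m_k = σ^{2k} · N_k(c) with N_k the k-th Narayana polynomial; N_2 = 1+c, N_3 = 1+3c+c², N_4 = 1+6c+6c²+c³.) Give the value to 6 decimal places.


E[X³] = σ⁶ (1 + 3c + c²) (third MP moment). With σ² = 2 (so σ⁶ = 8) and c = 13/54 = 0.240741: E[X³] = 8 · (1 + 3·0.240741 + (0.240741)²) = 8 · 1.780178.

So E[X^3] = 14.241427.


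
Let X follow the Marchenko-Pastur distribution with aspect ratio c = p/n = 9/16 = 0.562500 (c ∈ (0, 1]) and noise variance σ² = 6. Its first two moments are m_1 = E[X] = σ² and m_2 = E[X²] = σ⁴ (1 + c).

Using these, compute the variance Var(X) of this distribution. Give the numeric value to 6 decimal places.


m_1 = E[X] = σ² = 6, so m_1² = 36.
m_2 = E[X²] = σ⁴ (1 + c) = 36 · (1 + 0.562500) = 36 · 1.562500 = 56.250000.
(Note m_2 − m_1² simplifies to c · σ⁴ = 0.562500 · 36.)

Var(X) = m_2 − m_1² = 56.250000 − 36 = 20.250000.


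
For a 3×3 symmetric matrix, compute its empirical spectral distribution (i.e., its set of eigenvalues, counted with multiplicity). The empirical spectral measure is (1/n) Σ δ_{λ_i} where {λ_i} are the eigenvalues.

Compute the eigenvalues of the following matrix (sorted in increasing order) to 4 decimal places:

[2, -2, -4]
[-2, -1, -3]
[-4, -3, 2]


Since M is real symmetric, all three eigenvalues are real; they are the roots of det(λI − M) = λ³ − (tr M) λ² + s λ − det M, where s is the sum of the principal 2×2 minors.
tr M = 2 + (-1) + 2 = 3.
s = (2·(-1) − (-2)²) + (2·2 − (-4)²) + ((-1)·2 − (-3)²) = -6 + (-12) + (-11) = -29.
det M (expand along row 1) = 2·(-11) − (-2)·(-16) + (-4)·2 = -62.
Characteristic polynomial: λ³ − 3λ² − 29λ + 62 = 0.
Substitute λ = y + (tr M)/3 = y + 1.000000 to remove the quadratic term: y³ + p·y + q = 0 with p = s − (tr M)²/3 = -32.000000 and q = −2(tr M)³/27 + (tr M)·s/3 − det M = 31.000000.
Three real roots ⇒ use the trigonometric (Viète) form: r = 2√(−p/3) = 6.531973, φ = arccos(3q/(p·r)) = arccos(-0.444927) = 2.031889 rad.
y_k = r·cos(φ/3 − 2πk/3) for k = 0, 1, 2 gives y = 5.090170, 1.000000, -6.090170.
λ_k = y_k + 1.000000 gives λ = 6.0902, 2.0000, -5.0902 (check: the sum is 3.0000 = tr M).

Eigenvalues sorted in increasing order: [-5.0902, 2.0000, 6.0902].


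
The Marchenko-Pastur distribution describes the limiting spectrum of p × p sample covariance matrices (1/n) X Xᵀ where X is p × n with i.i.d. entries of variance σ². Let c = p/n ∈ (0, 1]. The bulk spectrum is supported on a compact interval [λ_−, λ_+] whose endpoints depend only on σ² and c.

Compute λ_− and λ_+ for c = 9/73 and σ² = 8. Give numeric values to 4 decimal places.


c = 9/73 = 0.123288; √c = 0.351123.
λ_− = σ² (1 − √c)² = 8 · (1 − 0.351123)² = 8 · (0.648877)² = 3.368326.
λ_+ = σ² (1 + √c)² = 8 · (1 + 0.351123)² = 8 · (1.351123)² = 14.604276.

Rounded to 4 decimal places: λ_− ≈ 3.3683, λ_+ ≈ 14.6043.


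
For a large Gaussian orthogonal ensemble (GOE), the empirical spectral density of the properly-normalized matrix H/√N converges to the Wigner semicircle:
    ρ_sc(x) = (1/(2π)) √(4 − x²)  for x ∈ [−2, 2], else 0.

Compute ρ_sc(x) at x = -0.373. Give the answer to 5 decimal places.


ρ_sc(x) = (1/(2π)) √(4 − x²). With x = -0.373:
  4 − x² = 4 − (-0.373)² = 4 − 0.139129 = 3.860871.
  √(4 − x²) = 1.964910.
  1/(2π) = 0.159155.
  ρ_sc(-0.373) = 0.159155 · 1.964910 = 0.312725.

Rounded to 5 decimal places: ρ_sc(-0.373) ≈ 0.31273.


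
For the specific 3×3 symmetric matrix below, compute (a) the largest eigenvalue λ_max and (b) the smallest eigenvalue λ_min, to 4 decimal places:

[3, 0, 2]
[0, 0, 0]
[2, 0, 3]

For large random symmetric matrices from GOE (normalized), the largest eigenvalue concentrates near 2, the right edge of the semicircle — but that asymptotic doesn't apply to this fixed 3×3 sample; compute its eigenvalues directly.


Since M is real symmetric, all three eigenvalues are real; they are the roots of det(λI − M) = λ³ − (tr M) λ² + s λ − det M, where s is the sum of the principal 2×2 minors.
tr M = 3 + 0 + 3 = 6.
s = (3·0 − 0²) + (3·3 − 2²) + (0·3 − 0²) = 0 + 5 + 0 = 5.
det M (expand along row 1) = 3·0 − 0·0 + 2·0 = 0.
Characteristic polynomial: λ³ − 6λ² + 5λ = 0.
Substitute λ = y + (tr M)/3 = y + 2.000000 to remove the quadratic term: y³ + p·y + q = 0 with p = s − (tr M)²/3 = -7.000000 and q = −2(tr M)³/27 + (tr M)·s/3 − det M = -6.000000.
Three real roots ⇒ use the trigonometric (Viète) form: r = 2√(−p/3) = 3.055050, φ = arccos(3q/(p·r)) = arccos(0.841698) = 0.570377 rad.
y_k = r·cos(φ/3 − 2πk/3) for k = 0, 1, 2 gives y = 3.000000, -1.000000, -2.000000.
λ_k = y_k + 2.000000 gives λ = 5.0000, 1.0000, 0.0000 (check: the sum is 6.0000 = tr M).

Hence λ_max = 5.0000 and λ_min = 0.0000.


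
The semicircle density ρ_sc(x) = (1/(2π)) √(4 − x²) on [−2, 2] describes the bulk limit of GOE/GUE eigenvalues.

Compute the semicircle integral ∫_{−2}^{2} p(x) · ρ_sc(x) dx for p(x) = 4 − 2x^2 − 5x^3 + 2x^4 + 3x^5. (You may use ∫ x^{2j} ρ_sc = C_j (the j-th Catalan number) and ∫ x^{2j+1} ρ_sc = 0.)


Write p(x) = Σ a_i x^i, split into monomials and integrate each against ρ_sc separately.
Using ∫ x^{2j} ρ_sc = C_j = (1/(j+1)) C(2j, j) (Catalan numbers) and ∫ x^{2j+1} ρ_sc = 0 (odd monomials vanish by symmetry):
  i = 0 (even): a_0 · C_{0} = 4 · 1 = 4
  i = 2 (even): a_2 · C_{1} = -2 · 1 = -2
  i = 3 (odd): ∫ x^3 ρ_sc = 0 (vanishes)
  i = 4 (even): a_4 · C_{2} = 2 · 2 = 4
  i = 5 (odd): ∫ x^5 ρ_sc = 0 (vanishes)

Summing the contributions: ∫_{−2}^{2} p(x) ρ_sc(x) dx = 4 + (-2) + 4 = 6.


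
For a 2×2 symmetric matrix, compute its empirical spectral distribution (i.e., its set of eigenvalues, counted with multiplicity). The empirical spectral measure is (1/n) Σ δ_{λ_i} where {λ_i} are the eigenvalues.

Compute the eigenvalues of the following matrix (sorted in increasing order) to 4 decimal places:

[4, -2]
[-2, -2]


Since M is real symmetric, both eigenvalues are real; they are the roots of det(λI − M) = λ² − (tr M) λ + det M.
tr M = 4 + (-2) = 2.
det M = 4·(-2) − (-2)² = -8 − 4 = -12.
Characteristic polynomial: λ² − 2λ − 12 = 0.
Discriminant Δ = (tr M)² − 4·det M = 4 − (-48) = 52; √Δ = 7.211103.
λ = (tr M ± √Δ)/2 = (2 ± 7.211103)/2, giving (tr M − √Δ)/2 = -2.6056 and (tr M + √Δ)/2 = 4.6056.

Eigenvalues sorted in increasing order: [-2.6056, 4.6056].


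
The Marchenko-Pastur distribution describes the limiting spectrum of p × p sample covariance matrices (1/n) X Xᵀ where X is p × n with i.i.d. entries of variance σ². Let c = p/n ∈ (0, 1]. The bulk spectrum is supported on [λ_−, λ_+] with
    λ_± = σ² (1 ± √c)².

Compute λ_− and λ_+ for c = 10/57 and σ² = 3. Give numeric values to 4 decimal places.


c = 10/57 = 0.175439; √c = 0.418854.
λ_− = σ² (1 − √c)² = 3 · (1 − 0.418854)² = 3 · (0.581146)² = 1.013192.
λ_+ = σ² (1 + √c)² = 3 · (1 + 0.418854)² = 3 · (1.418854)² = 6.039439.

Rounded to 4 decimal places: λ_− ≈ 1.0132, λ_+ ≈ 6.0394.


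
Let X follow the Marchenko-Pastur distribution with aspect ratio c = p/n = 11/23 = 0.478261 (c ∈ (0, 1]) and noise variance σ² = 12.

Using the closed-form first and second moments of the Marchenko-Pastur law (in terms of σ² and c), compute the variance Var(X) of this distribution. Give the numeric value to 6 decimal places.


Recall the MP moments m_1 = E[X] = σ² and m_2 = E[X²] = σ⁴ (1 + c).
m_1 = E[X] = σ² = 12, so m_1² = 144.
m_2 = E[X²] = σ⁴ (1 + c) = 144 · (1 + 0.478261) = 144 · 1.478261 = 212.869565.
(Note m_2 − m_1² simplifies to c · σ⁴ = 0.478261 · 144.)

Var(X) = m_2 − m_1² = 212.869565 − 144 = 68.869565.


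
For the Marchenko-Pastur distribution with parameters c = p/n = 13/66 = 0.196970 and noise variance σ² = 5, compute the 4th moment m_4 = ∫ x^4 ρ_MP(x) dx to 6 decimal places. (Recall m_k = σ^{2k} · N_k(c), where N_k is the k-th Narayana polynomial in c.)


E[X⁴] = σ⁸ (1 + 6c + 6c² + c³) (fourth MP moment). With σ² = 5 (so σ⁸ = 625) and c = 13/66 = 0.196970: E[X⁴] = 625 · (1 + 6·0.196970 + 6·(0.196970)² + (0.196970)³) = 625 · 2.422242.

So E[X^4] = 1513.901498.


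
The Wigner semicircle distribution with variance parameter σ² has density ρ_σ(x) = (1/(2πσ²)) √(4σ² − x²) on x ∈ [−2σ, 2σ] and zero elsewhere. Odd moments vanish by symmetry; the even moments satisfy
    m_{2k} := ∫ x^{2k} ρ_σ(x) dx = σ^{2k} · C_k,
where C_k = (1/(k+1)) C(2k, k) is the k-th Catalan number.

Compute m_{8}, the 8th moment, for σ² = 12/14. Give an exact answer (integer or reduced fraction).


By the scaled semicircle moment identity, m_{2k} = σ^{2k} · C_k with k = 4.
C_4 = (1/(k+1)) · C(2k, k) = (1/5) · C(8, 4) = (1/5) · 70 = 14.
σ^{2k} = (σ²)^k = (12/14)^4 = 1296/2401.

Therefore m_{8} = σ^{8} · C_4 = (1296/2401) · 14 = 2592/343.


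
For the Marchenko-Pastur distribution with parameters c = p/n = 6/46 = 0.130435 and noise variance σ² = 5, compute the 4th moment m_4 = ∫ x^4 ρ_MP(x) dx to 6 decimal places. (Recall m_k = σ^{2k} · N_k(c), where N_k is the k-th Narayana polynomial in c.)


E[X⁴] = σ⁸ (1 + 6c + 6c² + c³) (fourth MP moment). With σ² = 5 (so σ⁸ = 625) and c = 6/46 = 0.130435: E[X⁴] = 625 · (1 + 6·0.130435 + 6·(0.130435)² + (0.130435)³) = 625 · 1.886907.

So E[X^4] = 1179.317005.


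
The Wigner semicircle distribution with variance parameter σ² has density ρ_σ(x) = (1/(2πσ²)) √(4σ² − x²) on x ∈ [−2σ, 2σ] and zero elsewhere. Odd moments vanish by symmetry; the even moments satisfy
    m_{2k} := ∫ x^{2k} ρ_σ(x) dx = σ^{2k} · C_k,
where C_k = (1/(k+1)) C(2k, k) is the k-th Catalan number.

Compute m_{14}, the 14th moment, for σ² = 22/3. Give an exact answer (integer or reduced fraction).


By the scaled semicircle moment identity, m_{2k} = σ^{2k} · C_k with k = 7.
C_7 = (1/(k+1)) · C(2k, k) = (1/8) · C(14, 7) = (1/8) · 3432 = 429.
σ^{2k} = (σ²)^k = (22/3)^7 = 2494357888/2187.

Therefore m_{14} = σ^{14} · C_7 = (2494357888/2187) · 429 = 356693177984/729.


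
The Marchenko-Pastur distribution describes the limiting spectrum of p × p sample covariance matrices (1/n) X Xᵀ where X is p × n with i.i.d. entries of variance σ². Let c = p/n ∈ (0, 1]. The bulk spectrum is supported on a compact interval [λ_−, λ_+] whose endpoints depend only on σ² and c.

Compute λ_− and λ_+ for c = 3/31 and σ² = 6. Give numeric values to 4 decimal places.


c = 3/31 = 0.096774; √c = 0.311086.
λ_− = σ² (1 − √c)² = 6 · (1 − 0.311086)² = 6 · (0.688914)² = 2.847619.
λ_+ = σ² (1 + √c)² = 6 · (1 + 0.311086)² = 6 · (1.311086)² = 10.313671.

Rounded to 4 decimal places: λ_− ≈ 2.8476, λ_+ ≈ 10.3137.


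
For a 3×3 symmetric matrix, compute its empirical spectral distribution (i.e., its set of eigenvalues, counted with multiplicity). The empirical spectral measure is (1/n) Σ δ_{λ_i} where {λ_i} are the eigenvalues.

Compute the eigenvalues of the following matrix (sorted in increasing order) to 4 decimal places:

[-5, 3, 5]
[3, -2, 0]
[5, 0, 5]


Since M is real symmetric, all three eigenvalues are real; they are the roots of det(λI − M) = λ³ − (tr M) λ² + s λ − det M, where s is the sum of the principal 2×2 minors.
tr M = -5 + (-2) + 5 = -2.
s = ((-5)·(-2) − 3²) + ((-5)·5 − 5²) + ((-2)·5 − 0²) = 1 + (-50) + (-10) = -59.
det M (expand along row 1) = (-5)·(-10) − 3·15 + 5·10 = 55.
Characteristic polynomial: λ³ + 2λ² − 59λ − 55 = 0.
Substitute λ = y + (tr M)/3 = y − 0.666667 to remove the quadratic term: y³ + p·y + q = 0 with p = s − (tr M)²/3 = -60.333333 and q = −2(tr M)³/27 + (tr M)·s/3 − det M = -15.074074.
Three real roots ⇒ use the trigonometric (Viète) form: r = 2√(−p/3) = 8.969083, φ = arccos(3q/(p·r)) = arccos(0.083569) = 1.487129 rad.
y_k = r·cos(φ/3 − 2πk/3) for k = 0, 1, 2 gives y = 7.889486, -0.250106, -7.639380.
λ_k = y_k − 0.666667 gives λ = 7.2228, -0.9168, -8.3060 (check: the sum is -2.0000 = tr M).

Eigenvalues sorted in increasing order: [-8.3060, -0.9168, 7.2228].


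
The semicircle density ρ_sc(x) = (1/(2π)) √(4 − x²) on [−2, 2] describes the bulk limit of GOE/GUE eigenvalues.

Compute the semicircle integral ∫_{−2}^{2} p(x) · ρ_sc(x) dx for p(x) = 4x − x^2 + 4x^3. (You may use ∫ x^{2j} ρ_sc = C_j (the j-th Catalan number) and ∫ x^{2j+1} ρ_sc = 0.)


Write p(x) = Σ a_i x^i, split into monomials and integrate each against ρ_sc separately.
Using ∫ x^{2j} ρ_sc = C_j = (1/(j+1)) C(2j, j) (Catalan numbers) and ∫ x^{2j+1} ρ_sc = 0 (odd monomials vanish by symmetry):
  i = 1 (odd): ∫ x^1 ρ_sc = 0 (vanishes)
  i = 2 (even): a_2 · C_{1} = -1 · 1 = -1
  i = 3 (odd): ∫ x^3 ρ_sc = 0 (vanishes)

Summing the contributions: ∫_{−2}^{2} p(x) ρ_sc(x) dx = -1.


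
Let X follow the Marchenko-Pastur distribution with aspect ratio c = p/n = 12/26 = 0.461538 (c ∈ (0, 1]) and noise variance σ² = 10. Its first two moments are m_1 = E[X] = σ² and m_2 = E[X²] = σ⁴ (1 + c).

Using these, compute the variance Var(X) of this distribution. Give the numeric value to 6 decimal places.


m_1 = E[X] = σ² = 10, so m_1² = 100.
m_2 = E[X²] = σ⁴ (1 + c) = 100 · (1 + 0.461538) = 100 · 1.461538 = 146.153846.
(Note m_2 − m_1² simplifies to c · σ⁴ = 0.461538 · 100.)

Var(X) = m_2 − m_1² = 146.153846 − 100 = 46.153846.


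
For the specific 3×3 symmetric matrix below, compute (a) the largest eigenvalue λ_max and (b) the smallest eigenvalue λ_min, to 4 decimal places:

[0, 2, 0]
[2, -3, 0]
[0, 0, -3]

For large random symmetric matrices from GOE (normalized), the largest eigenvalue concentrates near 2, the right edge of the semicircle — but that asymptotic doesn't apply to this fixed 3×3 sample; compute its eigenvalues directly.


Since M is real symmetric, all three eigenvalues are real; they are the roots of det(λI − M) = λ³ − (tr M) λ² + s λ − det M, where s is the sum of the principal 2×2 minors.
tr M = 0 + (-3) + (-3) = -6.
s = (0·(-3) − 2²) + (0·(-3) − 0²) + ((-3)·(-3) − 0²) = -4 + 0 + 9 = 5.
det M (expand along row 1) = 0·9 − 2·(-6) + 0·0 = 12.
Characteristic polynomial: λ³ + 6λ² + 5λ − 12 = 0.
Substitute λ = y + (tr M)/3 = y − 2.000000 to remove the quadratic term: y³ + p·y + q = 0 with p = s − (tr M)²/3 = -7.000000 and q = −2(tr M)³/27 + (tr M)·s/3 − det M = -6.000000.
Three real roots ⇒ use the trigonometric (Viète) form: r = 2√(−p/3) = 3.055050, φ = arccos(3q/(p·r)) = arccos(0.841698) = 0.570377 rad.
y_k = r·cos(φ/3 − 2πk/3) for k = 0, 1, 2 gives y = 3.000000, -1.000000, -2.000000.
λ_k = y_k − 2.000000 gives λ = 1.0000, -3.0000, -4.0000 (check: the sum is -6.0000 = tr M).

Hence λ_max = 1.0000 and λ_min = -4.0000.


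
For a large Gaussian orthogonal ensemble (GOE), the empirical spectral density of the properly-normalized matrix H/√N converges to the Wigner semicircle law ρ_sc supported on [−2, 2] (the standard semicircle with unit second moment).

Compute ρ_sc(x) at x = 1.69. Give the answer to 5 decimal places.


ρ_sc(x) = (1/(2π)) √(4 − x²). With x = 1.69:
  4 − x² = 4 − (1.69)² = 4 − 2.856100 = 1.143900.
  √(4 − x²) = 1.069533.
  1/(2π) = 0.159155.
  ρ_sc(1.69) = 0.159155 · 1.069533 = 0.170221.

Rounded to 5 decimal places: ρ_sc(1.69) ≈ 0.17022.


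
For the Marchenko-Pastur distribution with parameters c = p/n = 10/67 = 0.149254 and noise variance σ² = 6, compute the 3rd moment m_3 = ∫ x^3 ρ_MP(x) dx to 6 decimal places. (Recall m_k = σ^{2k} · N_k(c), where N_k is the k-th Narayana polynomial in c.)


E[X³] = σ⁶ (1 + 3c + c²) (third MP moment). With σ² = 6 (so σ⁶ = 216) and c = 10/67 = 0.149254: E[X³] = 216 · (1 + 3·0.149254 + (0.149254)²) = 216 · 1.470038.

So E[X^3] = 317.528180.


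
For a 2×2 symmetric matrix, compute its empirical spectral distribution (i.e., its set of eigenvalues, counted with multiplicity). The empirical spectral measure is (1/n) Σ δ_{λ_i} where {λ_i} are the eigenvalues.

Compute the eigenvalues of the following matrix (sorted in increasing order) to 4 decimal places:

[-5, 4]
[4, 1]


Since M is real symmetric, both eigenvalues are real; they are the roots of det(λI − M) = λ² − (tr M) λ + det M.
tr M = -5 + 1 = -4.
det M = (-5)·1 − 4² = -5 − 16 = -21.
Characteristic polynomial: λ² + 4λ − 21 = 0.
Discriminant Δ = (tr M)² − 4·det M = 16 − (-84) = 100; √Δ = 10.000000.
λ = (tr M ± √Δ)/2 = (-4 ± 10.000000)/2, giving (tr M − √Δ)/2 = -7.0000 and (tr M + √Δ)/2 = 3.0000.

Eigenvalues sorted in increasing order: [-7.0000, 3.0000].


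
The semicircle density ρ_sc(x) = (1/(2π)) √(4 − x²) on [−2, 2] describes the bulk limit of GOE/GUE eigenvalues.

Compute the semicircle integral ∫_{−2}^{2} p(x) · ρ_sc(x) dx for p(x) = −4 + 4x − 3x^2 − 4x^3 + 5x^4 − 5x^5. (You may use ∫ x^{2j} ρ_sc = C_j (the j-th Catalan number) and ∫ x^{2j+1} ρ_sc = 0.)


Write p(x) = Σ a_i x^i, split into monomials and integrate each against ρ_sc separately.
Using ∫ x^{2j} ρ_sc = C_j = (1/(j+1)) C(2j, j) (Catalan numbers) and ∫ x^{2j+1} ρ_sc = 0 (odd monomials vanish by symmetry):
  i = 0 (even): a_0 · C_{0} = -4 · 1 = -4
  i = 1 (odd): ∫ x^1 ρ_sc = 0 (vanishes)
  i = 2 (even): a_2 · C_{1} = -3 · 1 = -3
  i = 3 (odd): ∫ x^3 ρ_sc = 0 (vanishes)
  i = 4 (even): a_4 · C_{2} = 5 · 2 = 10
  i = 5 (odd): ∫ x^5 ρ_sc = 0 (vanishes)

Summing the contributions: ∫_{−2}^{2} p(x) ρ_sc(x) dx = (-4) + (-3) + 10 = 3.


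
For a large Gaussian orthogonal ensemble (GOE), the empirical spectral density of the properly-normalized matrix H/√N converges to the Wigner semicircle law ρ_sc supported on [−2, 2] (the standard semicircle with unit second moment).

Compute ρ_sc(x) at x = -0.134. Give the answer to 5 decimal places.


ρ_sc(x) = (1/(2π)) √(4 − x²). With x = -0.134:
  4 − x² = 4 − (-0.134)² = 4 − 0.017956 = 3.982044.
  √(4 − x²) = 1.995506.
  1/(2π) = 0.159155.
  ρ_sc(-0.134) = 0.159155 · 1.995506 = 0.317595.

Rounded to 5 decimal places: ρ_sc(-0.134) ≈ 0.31759.


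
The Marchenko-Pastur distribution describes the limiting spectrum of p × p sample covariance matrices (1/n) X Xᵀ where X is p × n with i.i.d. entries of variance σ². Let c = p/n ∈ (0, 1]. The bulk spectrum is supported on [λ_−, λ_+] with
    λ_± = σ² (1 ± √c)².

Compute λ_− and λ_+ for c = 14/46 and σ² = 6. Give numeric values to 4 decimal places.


c = 14/46 = 0.304348; √c = 0.551677.
λ_− = σ² (1 − √c)² = 6 · (1 − 0.551677)² = 6 · (0.448323)² = 1.205960.
λ_+ = σ² (1 + √c)² = 6 · (1 + 0.551677)² = 6 · (1.551677)² = 14.446214.

Rounded to 4 decimal places: λ_− ≈ 1.2060, λ_+ ≈ 14.4462.


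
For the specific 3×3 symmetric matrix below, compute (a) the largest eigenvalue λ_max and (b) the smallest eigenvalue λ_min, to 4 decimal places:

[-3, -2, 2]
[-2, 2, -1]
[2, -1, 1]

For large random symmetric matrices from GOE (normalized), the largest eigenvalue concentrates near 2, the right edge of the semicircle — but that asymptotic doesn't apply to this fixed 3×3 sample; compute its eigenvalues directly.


Since M is real symmetric, all three eigenvalues are real; they are the roots of det(λI − M) = λ³ − (tr M) λ² + s λ − det M, where s is the sum of the principal 2×2 minors.
tr M = -3 + 2 + 1 = 0.
s = ((-3)·2 − (-2)²) + ((-3)·1 − 2²) + (2·1 − (-1)²) = -10 + (-7) + 1 = -16.
det M (expand along row 1) = (-3)·1 − (-2)·0 + 2·(-2) = -7.
Characteristic polynomial: λ³ − 16λ + 7 = 0.
Substitute λ = y + (tr M)/3 = y + 0.000000 to remove the quadratic term: y³ + p·y + q = 0 with p = s − (tr M)²/3 = -16.000000 and q = −2(tr M)³/27 + (tr M)·s/3 − det M = 7.000000.
Three real roots ⇒ use the trigonometric (Viète) form: r = 2√(−p/3) = 4.618802, φ = arccos(3q/(p·r)) = arccos(-0.284165) = 1.858931 rad.
y_k = r·cos(φ/3 − 2πk/3) for k = 0, 1, 2 gives y = 3.760099, 0.442931, -4.203030.
λ_k = y_k + 0.000000 gives λ = 3.7601, 0.4429, -4.2030 (check: the sum is 0.0000 = tr M).

Hence λ_max = 3.7601 and λ_min = -4.2030.


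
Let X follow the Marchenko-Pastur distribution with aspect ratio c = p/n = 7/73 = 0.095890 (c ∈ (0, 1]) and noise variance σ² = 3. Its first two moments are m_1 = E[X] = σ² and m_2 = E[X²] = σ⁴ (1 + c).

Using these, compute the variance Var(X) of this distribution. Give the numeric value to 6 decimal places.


m_1 = E[X] = σ² = 3, so m_1² = 9.
m_2 = E[X²] = σ⁴ (1 + c) = 9 · (1 + 0.095890) = 9 · 1.095890 = 9.863014.
(Note m_2 − m_1² simplifies to c · σ⁴ = 0.095890 · 9.)

Var(X) = m_2 − m_1² = 9.863014 − 9 = 0.863014.


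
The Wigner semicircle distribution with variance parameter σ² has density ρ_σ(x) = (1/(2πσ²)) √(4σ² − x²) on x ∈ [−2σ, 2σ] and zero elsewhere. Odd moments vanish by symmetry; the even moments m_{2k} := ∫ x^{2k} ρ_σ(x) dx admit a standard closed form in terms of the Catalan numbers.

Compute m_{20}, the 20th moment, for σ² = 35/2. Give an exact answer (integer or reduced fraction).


By the scaled semicircle moment identity, m_{2k} = σ^{2k} · C_k with k = 10.
C_10 = (1/(k+1)) · C(2k, k) = (1/11) · C(20, 10) = (1/11) · 184756 = 16796.
σ^{2k} = (σ²)^k = (35/2)^10 = 2758547353515625/1024.

Therefore m_{20} = σ^{20} · C_10 = (2758547353515625/1024) · 16796 = 11583140337412109375/256.


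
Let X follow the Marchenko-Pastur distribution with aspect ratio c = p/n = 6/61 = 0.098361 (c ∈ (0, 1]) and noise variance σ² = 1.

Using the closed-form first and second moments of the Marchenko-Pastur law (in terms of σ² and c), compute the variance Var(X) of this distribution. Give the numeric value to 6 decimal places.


Recall the MP moments m_1 = E[X] = σ² and m_2 = E[X²] = σ⁴ (1 + c).
m_1 = E[X] = σ² = 1, so m_1² = 1.
m_2 = E[X²] = σ⁴ (1 + c) = 1 · (1 + 0.098361) = 1 · 1.098361 = 1.098361.
(Note m_2 − m_1² simplifies to c · σ⁴ = 0.098361 · 1.)

Var(X) = m_2 − m_1² = 1.098361 − 1 = 0.098361.


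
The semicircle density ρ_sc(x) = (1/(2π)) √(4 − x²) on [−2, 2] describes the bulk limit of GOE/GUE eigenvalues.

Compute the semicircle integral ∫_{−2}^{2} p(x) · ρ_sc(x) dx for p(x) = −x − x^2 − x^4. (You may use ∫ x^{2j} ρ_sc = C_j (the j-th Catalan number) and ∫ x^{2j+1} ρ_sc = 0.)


Write p(x) = Σ a_i x^i, split into monomials and integrate each against ρ_sc separately.
Using ∫ x^{2j} ρ_sc = C_j = (1/(j+1)) C(2j, j) (Catalan numbers) and ∫ x^{2j+1} ρ_sc = 0 (odd monomials vanish by symmetry):
  i = 1 (odd): ∫ x^1 ρ_sc = 0 (vanishes)
  i = 2 (even): a_2 · C_{1} = -1 · 1 = -1
  i = 4 (even): a_4 · C_{2} = -1 · 2 = -2

Summing the contributions: ∫_{−2}^{2} p(x) ρ_sc(x) dx = (-1) + (-2) = -3.


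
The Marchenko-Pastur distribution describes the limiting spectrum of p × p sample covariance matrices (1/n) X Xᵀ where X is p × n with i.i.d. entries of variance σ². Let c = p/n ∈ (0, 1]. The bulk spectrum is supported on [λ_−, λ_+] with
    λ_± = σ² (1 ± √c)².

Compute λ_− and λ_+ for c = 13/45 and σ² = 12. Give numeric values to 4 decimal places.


c = 13/45 = 0.288889; √c = 0.537484.
λ_− = σ² (1 − √c)² = 12 · (1 − 0.537484)² = 12 · (0.462516)² = 2.567054.
λ_+ = σ² (1 + √c)² = 12 · (1 + 0.537484)² = 12 · (1.537484)² = 28.366279.

Rounded to 4 decimal places: λ_− ≈ 2.5671, λ_+ ≈ 28.3663.


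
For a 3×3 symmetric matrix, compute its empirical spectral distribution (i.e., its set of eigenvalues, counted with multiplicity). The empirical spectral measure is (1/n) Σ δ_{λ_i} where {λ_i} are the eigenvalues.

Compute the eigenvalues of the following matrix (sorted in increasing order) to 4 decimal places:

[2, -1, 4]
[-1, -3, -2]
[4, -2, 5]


Since M is real symmetric, all three eigenvalues are real; they are the roots of det(λI − M) = λ³ − (tr M) λ² + s λ − det M, where s is the sum of the principal 2×2 minors.
tr M = 2 + (-3) + 5 = 4.
s = (2·(-3) − (-1)²) + (2·5 − 4²) + ((-3)·5 − (-2)²) = -7 + (-6) + (-19) = -32.
det M (expand along row 1) = 2·(-19) − (-1)·3 + 4·14 = 21.
Characteristic polynomial: λ³ − 4λ² − 32λ − 21 = 0.
Substitute λ = y + (tr M)/3 = y + 1.333333 to remove the quadratic term: y³ + p·y + q = 0 with p = s − (tr M)²/3 = -37.333333 and q = −2(tr M)³/27 + (tr M)·s/3 − det M = -68.407407.
Three real roots ⇒ use the trigonometric (Viète) form: r = 2√(−p/3) = 7.055337, φ = arccos(3q/(p·r)) = arccos(0.779130) = 0.677520 rad.
y_k = r·cos(φ/3 − 2πk/3) for k = 0, 1, 2 gives y = 6.876176, -2.069884, -4.806293.
λ_k = y_k + 1.333333 gives λ = 8.2095, -0.7366, -3.4730 (check: the sum is 4.0000 = tr M).

Eigenvalues sorted in increasing order: [-3.4730, -0.7366, 8.2095].


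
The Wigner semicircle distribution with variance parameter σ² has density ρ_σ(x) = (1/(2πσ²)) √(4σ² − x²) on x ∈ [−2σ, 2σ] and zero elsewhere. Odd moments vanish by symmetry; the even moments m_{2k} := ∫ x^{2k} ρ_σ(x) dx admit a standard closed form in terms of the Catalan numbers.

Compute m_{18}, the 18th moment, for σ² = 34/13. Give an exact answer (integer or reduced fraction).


By the scaled semicircle moment identity, m_{2k} = σ^{2k} · C_k with k = 9.
C_9 = (1/(k+1)) · C(2k, k) = (1/10) · C(18, 9) = (1/10) · 48620 = 4862.
σ^{2k} = (σ²)^k = (34/13)^9 = 60716992766464/10604499373.

Therefore m_{18} = σ^{18} · C_9 = (60716992766464/10604499373) · 4862 = 22708155294657536/815730721.


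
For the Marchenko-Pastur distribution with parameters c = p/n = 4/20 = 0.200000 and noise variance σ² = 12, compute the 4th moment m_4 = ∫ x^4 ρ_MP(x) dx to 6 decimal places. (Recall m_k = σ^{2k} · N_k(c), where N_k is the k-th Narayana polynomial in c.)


E[X⁴] = σ⁸ (1 + 6c + 6c² + c³) (fourth MP moment). With σ² = 12 (so σ⁸ = 20736) and c = 4/20 = 0.200000: E[X⁴] = 20736 · (1 + 6·0.200000 + 6·(0.200000)² + (0.200000)³) = 20736 · 2.448000.

So E[X^4] = 50761.728000.


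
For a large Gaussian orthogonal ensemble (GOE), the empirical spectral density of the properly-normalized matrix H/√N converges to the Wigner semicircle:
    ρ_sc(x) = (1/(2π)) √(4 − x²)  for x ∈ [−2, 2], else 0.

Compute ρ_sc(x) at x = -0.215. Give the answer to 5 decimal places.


ρ_sc(x) = (1/(2π)) √(4 − x²). With x = -0.215:
  4 − x² = 4 − (-0.215)² = 4 − 0.046225 = 3.953775.
  √(4 − x²) = 1.988410.
  1/(2π) = 0.159155.
  ρ_sc(-0.215) = 0.159155 · 1.988410 = 0.316465.

Rounded to 5 decimal places: ρ_sc(-0.215) ≈ 0.31647.


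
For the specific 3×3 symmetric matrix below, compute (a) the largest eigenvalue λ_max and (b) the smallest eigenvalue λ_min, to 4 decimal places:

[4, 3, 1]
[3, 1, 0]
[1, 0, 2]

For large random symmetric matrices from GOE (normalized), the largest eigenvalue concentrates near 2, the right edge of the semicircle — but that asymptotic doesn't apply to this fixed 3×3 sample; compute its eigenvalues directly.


Since M is real symmetric, all three eigenvalues are real; they are the roots of det(λI − M) = λ³ − (tr M) λ² + s λ − det M, where s is the sum of the principal 2×2 minors.
tr M = 4 + 1 + 2 = 7.
s = (4·1 − 3²) + (4·2 − 1²) + (1·2 − 0²) = -5 + 7 + 2 = 4.
det M (expand along row 1) = 4·2 − 3·6 + 1·(-1) = -11.
Characteristic polynomial: λ³ − 7λ² + 4λ + 11 = 0.
Substitute λ = y + (tr M)/3 = y + 2.333333 to remove the quadratic term: y³ + p·y + q = 0 with p = s − (tr M)²/3 = -12.333333 and q = −2(tr M)³/27 + (tr M)·s/3 − det M = -5.074074.
Three real roots ⇒ use the trigonometric (Viète) form: r = 2√(−p/3) = 4.055175, φ = arccos(3q/(p·r)) = arccos(0.304360) = 1.261530 rad.
y_k = r·cos(φ/3 − 2πk/3) for k = 0, 1, 2 gives y = 3.701892, -0.417304, -3.284588.
λ_k = y_k + 2.333333 gives λ = 6.0352, 1.9160, -0.9513 (check: the sum is 7.0000 = tr M).

Hence λ_max = 6.0352 and λ_min = -0.9513.


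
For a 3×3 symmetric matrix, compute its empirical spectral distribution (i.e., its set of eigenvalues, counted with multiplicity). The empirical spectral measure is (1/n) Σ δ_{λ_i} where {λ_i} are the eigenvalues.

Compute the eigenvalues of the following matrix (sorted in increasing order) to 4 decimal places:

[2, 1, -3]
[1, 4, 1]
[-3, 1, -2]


Since M is real symmetric, all three eigenvalues are real; they are the roots of det(λI − M) = λ³ − (tr M) λ² + s λ − det M, where s is the sum of the principal 2×2 minors.
tr M = 2 + 4 + (-2) = 4.
s = (2·4 − 1²) + (2·(-2) − (-3)²) + (4·(-2) − 1²) = 7 + (-13) + (-9) = -15.
det M (expand along row 1) = 2·(-9) − 1·1 + (-3)·13 = -58.
Characteristic polynomial: λ³ − 4λ² − 15λ + 58 = 0.
Substitute λ = y + (tr M)/3 = y + 1.333333 to remove the quadratic term: y³ + p·y + q = 0 with p = s − (tr M)²/3 = -20.333333 and q = −2(tr M)³/27 + (tr M)·s/3 − det M = 33.259259.
Three real roots ⇒ use the trigonometric (Viète) form: r = 2√(−p/3) = 5.206833, φ = arccos(3q/(p·r)) = arccos(-0.942435) = 2.800637 rad.
y_k = r·cos(φ/3 − 2πk/3) for k = 0, 1, 2 gives y = 3.098004, 2.075238, -5.173242.
λ_k = y_k + 1.333333 gives λ = 4.4313, 3.4086, -3.8399 (check: the sum is 4.0000 = tr M).

Eigenvalues sorted in increasing order: [-3.8399, 3.4086, 4.4313].
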